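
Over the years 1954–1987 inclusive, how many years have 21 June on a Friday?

Track 21 June's weekday year by year (advancing +1, or +2 across a Feb 29):
  1954: Mon  1955: Tue (+1)  1956: Thu (+2)  1957: Fri (+1) ✓  1958: Sat (+1)
  1959: Sun (+1)  1960: Tue (+2)  1961: Wed (+1)  1962: Thu (+1)  1963: Fri (+1) ✓
  1964: Sun (+2)  1965: Mon (+1)  1966: Tue (+1)  1967: Wed (+1)  … (6 more years) …
  1974: Fri (+1) ✓  1975: Sat (+1)  1976: Mon (+2)  1977: Tue (+1)  1978: Wed (+1)
  1979: Thu (+1)  1980: Sat (+2)  1981: Sun (+1)  1982: Mon (+1)  1983: Tue (+1)
  1984: Thu (+2)  1985: Fri (+1) ✓  1986: Sat (+1)  1987: Sun (+1)
Friday years: 1957, 1963, 1968, 1974, 1985 — 5 in total.

5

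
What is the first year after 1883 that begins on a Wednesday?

1890

Jan 1 advances by 2 weekdays after a leap year and by 1 after a common year.
1883: Jan 1 is Monday.
1884: Tuesday (leap)
1885: Thursday
1886: Friday
1887: Saturday
1888: Sunday (leap)
1889: Tuesday
1890: Wednesday
1890 begins on a Wednesday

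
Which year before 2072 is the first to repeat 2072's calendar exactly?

2044

Two years share a calendar iff Jan 1 falls on the same weekday and both are leap or both are common. 2072: Jan 1 is Friday, leap year.
2071: Jan 1 Thursday, common
2070: Jan 1 Wednesday, common
2069: Jan 1 Tuesday, common
2068: Jan 1 Sunday, leap
2067: Jan 1 Saturday, common
2066: Jan 1 Friday, common
2065: Jan 1 Thursday, common
2064: Jan 1 Tuesday, leap
2063: Jan 1 Monday, common
2062: Jan 1 Sunday, common
2061: Jan 1 Saturday, common
2060: Jan 1 Thursday, leap
2059: Jan 1 Wednesday, common
2058: Jan 1 Tuesday, common
2057: Jan 1 Monday, common
2056: Jan 1 Saturday, leap
2055: Jan 1 Friday, common
2054: Jan 1 Thursday, common
2053: Jan 1 Wednesday, common
2052: Jan 1 Monday, leap
2051: Jan 1 Sunday, common
2050: Jan 1 Saturday, common
2049: Jan 1 Friday, common
2048: Jan 1 Wednesday, leap
2047: Jan 1 Tuesday, common
2046: Jan 1 Monday, common
2045: Jan 1 Sunday, common
2044: Jan 1 Friday, leap
2044 matches on both conditions.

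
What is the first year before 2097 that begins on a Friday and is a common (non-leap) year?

Jan 1 advances by 2 weekdays after a leap year and by 1 after a common year.
2097: Jan 1 is Tuesday.
2096: Sunday (leap)
2095: Saturday
2094: Friday
2094 begins on a Friday and is a common year.

2094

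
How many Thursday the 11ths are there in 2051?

Check the 11th of each month of 2051: Jan 11: Wed, Feb 11: Sat, Mar 11: Sat, Apr 11: Tue, May 11: Thu, Jun 11: Sun, Jul 11: Tue, Aug 11: Fri, Sep 11: Mon, Oct 11: Wed, Nov 11: Sat, Dec 11: Mon.
Thursday occurs in May — 1 month.

1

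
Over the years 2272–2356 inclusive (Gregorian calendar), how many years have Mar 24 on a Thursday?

12

Track Mar 24's weekday year by year (advancing +1, or +2 across a Feb 29):
  2272: Sun  2273: Mon (+1)  2274: Tue (+1)  2275: Wed (+1)  2276: Fri (+2)
  2277: Sat (+1)  2278: Sun (+1)  2279: Mon (+1)  2280: Wed (+2)  2281: Thu (+1) ✓
  2282: Fri (+1)  2283: Sat (+1)  2284: Mon (+2)  2285: Tue (+1)  … (57 more years) …
  2343: Wed (+1)  2344: Fri (+2)  2345: Sat (+1)  2346: Sun (+1)  2347: Mon (+1)
  2348: Wed (+2)  2349: Thu (+1) ✓  2350: Fri (+1)  2351: Sat (+1)  2352: Mon (+2)
  2353: Tue (+1)  2354: Wed (+1)  2355: Thu (+1) ✓  2356: Sat (+2)
Thursday years: 2281, 2287, 2292, 2298, 2304, 2310, 2321, 2327, 2332, 2338, 2349, 2355 — 12 in total.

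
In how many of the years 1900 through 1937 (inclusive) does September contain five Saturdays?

September has 30 days; it has five Saturdays when Saturday falls among the first (month-length − 28) days — i.e. when September 1 is one of Saturday/Friday.
September 1 by year: 1900:Sat✓ 1901:Sun 1902:Mon 1903:Tue 1904:Thu 1905:Fri✓ 1906:Sat✓ 1907:Sun 1908:Tue 1909:Wed 1910:Thu 1911:Fri✓ 1912:Sun 1913:Mon 1914:Tue …(8 more)… 1923:Sat✓ 1924:Mon 1925:Tue 1926:Wed 1927:Thu 1928:Sat✓ 1929:Sun 1930:Mon 1931:Tue 1932:Thu 1933:Fri✓ 1934:Sat✓ 1935:Sun 1936:Tue 1937:Wed
Years with five Saturdays: 1900, 1905, 1906, 1911, 1916, 1917, 1922, 1923, 1928, 1933, 1934 → 11.

11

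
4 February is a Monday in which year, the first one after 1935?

1946

From one year to the next, a fixed date's weekday advances by 1, or by 2 when a Feb 29 lies between the two dates.
1935: February 4 is Monday.
1936: Tuesday (+1)
1937: Thursday (+2)
1938: Friday (+1)
1939: Saturday (+1)
1940: Sunday (+1)
1941: Tuesday (+2)
1942: Wednesday (+1)
1943: Thursday (+1)
1944: Friday (+1)
1945: Sunday (+2)
1946: Monday (+1)
4 February falls on a Monday in 1946.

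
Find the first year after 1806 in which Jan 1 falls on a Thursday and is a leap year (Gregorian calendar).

Jan 1 advances by 2 weekdays after a leap year and by 1 after a common year.
1806: Jan 1 is Wednesday.
1807: Thursday
1808: Friday (leap)
1809: Sunday
1810: Monday
1811: Tuesday
1812: Wednesday (leap)
1813: Friday
1814: Saturday
1815: Sunday
1816: Monday (leap)
1817: Wednesday
1818: Thursday
1819: Friday
1820: Saturday (leap)
1821: Monday
1822: Tuesday
1823: Wednesday
1824: Thursday (leap)
1824 begins on a Thursday and is a leap year.

1824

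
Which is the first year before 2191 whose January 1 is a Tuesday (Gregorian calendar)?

Jan 1 advances by 2 weekdays after a leap year and by 1 after a common year.
2191: Jan 1 is Saturday.
2190: Friday
2189: Thursday
2188: Tuesday (leap)
2188 begins on a Tuesday

2188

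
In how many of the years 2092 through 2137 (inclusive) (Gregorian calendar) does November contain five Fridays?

November has 30 days; it has five Fridays when Friday falls among the first (month-length − 28) days — i.e. when November 1 is one of Friday/Thursday.
November 1 by year: 2092:Sat 2093:Sun 2094:Mon 2095:Tue 2096:Thu✓ 2097:Fri✓ 2098:Sat 2099:Sun 2100:Mon 2101:Tue 2102:Wed 2103:Thu✓ 2104:Sat 2105:Sun 2106:Mon …(16 more)… 2123:Mon 2124:Wed 2125:Thu✓ 2126:Fri✓ 2127:Sat 2128:Mon 2129:Tue 2130:Wed 2131:Thu✓ 2132:Sat 2133:Sun 2134:Mon 2135:Tue 2136:Thu✓ 2137:Fri✓
Years with five Fridays: 2096, 2097, 2103, 2108, 2109, 2114, 2115, 2120, 2125, 2126, 2131, 2136, 2137 → 13.

13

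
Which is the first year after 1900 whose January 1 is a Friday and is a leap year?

Jan 1 advances by 2 weekdays after a leap year and by 1 after a common year.
1900: Jan 1 is Monday.
1901: Tuesday
1902: Wednesday
1903: Thursday
1904: Friday (leap)
1904 begins on a Friday and is a leap year.

1904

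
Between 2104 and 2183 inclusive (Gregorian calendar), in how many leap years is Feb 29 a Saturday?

Leap years in 2104–2183: 20 of them.
Feb 29 weekday advances by 5 (mod 7) from one leap year to the next four years later (or differs when a century non-leap intervenes).
Leap-day weekdays: 2104:Fri 2108:Wed 2112:Mon 2116:Sat✓ 2120:Thu 2124:Tue 2128:Sun 2132:Fri 2136:Wed 2140:Mon 2144:Sat✓ 2148:Thu 2152:Tue 2156:Sun 2160:Fri 2164:Wed 2168:Mon 2172:Sat✓ 2176:Thu 2180:Tue
Saturday: 2116, 2144, 2172 → 3.

3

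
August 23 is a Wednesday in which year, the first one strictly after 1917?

From one year to the next, a fixed date's weekday advances by 1, or by 2 when a Feb 29 lies between the two dates.
1917: August 23 is Thursday.
1918: Friday (+1)
1919: Saturday (+1)
1920: Monday (+2)
1921: Tuesday (+1)
1922: Wednesday (+1)
August 23 falls on a Wednesday in 1922.

1922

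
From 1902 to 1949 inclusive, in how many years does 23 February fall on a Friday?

7

Track 23 February's weekday year by year (advancing +1, or +2 across a Feb 29):
  1902: Sun  1903: Mon (+1)  1904: Tue (+1)  1905: Thu (+2)  1906: Fri (+1) ✓
  1907: Sat (+1)  1908: Sun (+1)  1909: Tue (+2)  1910: Wed (+1)  1911: Thu (+1)
  1912: Fri (+1) ✓  1913: Sun (+2)  1914: Mon (+1)  1915: Tue (+1)  … (20 more years) …
  1936: Sun (+1)  1937: Tue (+2)  1938: Wed (+1)  1939: Thu (+1)  1940: Fri (+1) ✓
  1941: Sun (+2)  1942: Mon (+1)  1943: Tue (+1)  1944: Wed (+1)  1945: Fri (+2) ✓
  1946: Sat (+1)  1947: Sun (+1)  1948: Mon (+1)  1949: Wed (+2)
Friday years: 1906, 1912, 1917, 1923, 1934, 1940, 1945 — 7 in total.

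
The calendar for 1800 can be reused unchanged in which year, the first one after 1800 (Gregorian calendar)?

Two years share a calendar iff Jan 1 falls on the same weekday and both are leap or both are common. 1800: Jan 1 is Wednesday, common year.
1801: Jan 1 Thursday, common
1802: Jan 1 Friday, common
1803: Jan 1 Saturday, common
1804: Jan 1 Sunday, leap
1805: Jan 1 Tuesday, common
1806: Jan 1 Wednesday, common
1806 matches on both conditions.

1806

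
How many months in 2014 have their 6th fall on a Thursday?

3

Check the 6th of each month of 2014: Jan 6: Mon, Feb 6: Thu, Mar 6: Thu, Apr 6: Sun, May 6: Tue, Jun 6: Fri, Jul 6: Sun, Aug 6: Wed, Sep 6: Sat, Oct 6: Mon, Nov 6: Thu, Dec 6: Sat.
Thursday occurs in February, March, November — 3 months.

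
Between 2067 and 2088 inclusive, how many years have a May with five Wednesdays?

May has 31 days; it has five Wednesdays when Wednesday falls among the first (month-length − 28) days — i.e. when May 1 is one of Wednesday/Tuesday/Monday.
May 1 by year: 2067:Sun 2068:Tue✓ 2069:Wed✓ 2070:Thu 2071:Fri 2072:Sun 2073:Mon✓ 2074:Tue✓ 2075:Wed✓ 2076:Fri 2077:Sat 2078:Sun 2079:Mon✓ 2080:Wed✓ 2081:Thu 2082:Fri 2083:Sat 2084:Mon✓ 2085:Tue✓ 2086:Wed✓ 2087:Thu 2088:Sat
Years with five Wednesdays: 2068, 2069, 2073, 2074, 2075, 2079, 2080, 2084, 2085, 2086 → 10.

10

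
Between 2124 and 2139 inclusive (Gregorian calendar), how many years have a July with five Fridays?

July has 31 days; it has five Fridays when Friday falls among the first (month-length − 28) days — i.e. when July 1 is one of Friday/Thursday/Wednesday.
July 1 by year: 2124:Sat 2125:Sun 2126:Mon 2127:Tue 2128:Thu✓ 2129:Fri✓ 2130:Sat 2131:Sun 2132:Tue 2133:Wed✓ 2134:Thu✓ 2135:Fri✓ 2136:Sun 2137:Mon 2138:Tue 2139:Wed✓
Years with five Fridays: 2128, 2129, 2133, 2134, 2135, 2139 → 6.

6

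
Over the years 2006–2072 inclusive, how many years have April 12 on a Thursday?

10

Track April 12's weekday year by year (advancing +1, or +2 across a Feb 29):
  2006: Wed  2007: Thu (+1) ✓  2008: Sat (+2)  2009: Sun (+1)  2010: Mon (+1)
  2011: Tue (+1)  2012: Thu (+2) ✓  2013: Fri (+1)  2014: Sat (+1)  2015: Sun (+1)
  2016: Tue (+2)  2017: Wed (+1)  2018: Thu (+1) ✓  2019: Fri (+1)  … (39 more years) …
  2059: Sat (+1)  2060: Mon (+2)  2061: Tue (+1)  2062: Wed (+1)  2063: Thu (+1) ✓
  2064: Sat (+2)  2065: Sun (+1)  2066: Mon (+1)  2067: Tue (+1)  2068: Thu (+2) ✓
  2069: Fri (+1)  2070: Sat (+1)  2071: Sun (+1)  2072: Tue (+2)
Thursday years: 2007, 2012, 2018, 2029, 2035, 2040, 2046, 2057, 2063, 2068 — 10 in total.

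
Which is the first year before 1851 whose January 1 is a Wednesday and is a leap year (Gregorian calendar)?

1840

Jan 1 advances by 2 weekdays after a leap year and by 1 after a common year.
1851: Jan 1 is Wednesday.
1850: Tuesday
1849: Monday
1848: Saturday (leap)
1847: Friday
1846: Thursday
1845: Wednesday
1844: Monday (leap)
1843: Sunday
1842: Saturday
1841: Friday
1840: Wednesday (leap)
1840 begins on a Wednesday and is a leap year.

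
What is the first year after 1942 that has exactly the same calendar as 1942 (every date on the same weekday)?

Two years share a calendar iff Jan 1 falls on the same weekday and both are leap or both are common. 1942: Jan 1 is Thursday, common year.
1943: Jan 1 Friday, common
1944: Jan 1 Saturday, leap
1945: Jan 1 Monday, common
1946: Jan 1 Tuesday, common
1947: Jan 1 Wednesday, common
1948: Jan 1 Thursday, leap
1949: Jan 1 Saturday, common
1950: Jan 1 Sunday, common
1951: Jan 1 Monday, common
1952: Jan 1 Tuesday, leap
1953: Jan 1 Thursday, common
1953 matches on both conditions.

1953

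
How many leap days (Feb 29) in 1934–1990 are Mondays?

Leap years in 1934–1990: 14 of them.
Feb 29 weekday advances by 5 (mod 7) from one leap year to the next four years later (or differs when a century non-leap intervenes).
Leap-day weekdays: 1936:Sat 1940:Thu 1944:Tue 1948:Sun 1952:Fri 1956:Wed 1960:Mon✓ 1964:Sat 1968:Thu 1972:Tue 1976:Sun 1980:Fri 1984:Wed 1988:Mon✓
Monday: 1960, 1988 → 2.

2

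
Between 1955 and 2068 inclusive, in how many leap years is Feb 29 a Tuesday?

Leap years in 1955–2068: 29 of them.
Feb 29 weekday advances by 5 (mod 7) from one leap year to the next four years later (or differs when a century non-leap intervenes).
Leap-day weekdays: 1956:Wed 1960:Mon 1964:Sat 1968:Thu 1972:Tue✓ 1976:Sun 1980:Fri 1984:Wed 1988:Mon 1992:Sat 1996:Thu 2000:Tue✓ 2004:Sun …(3 more)… 2020:Sat 2024:Thu 2028:Tue✓ 2032:Sun 2036:Fri 2040:Wed 2044:Mon 2048:Sat 2052:Thu 2056:Tue✓ 2060:Sun 2064:Fri 2068:Wed
Tuesday: 1972, 2000, 2028, 2056 → 4.

4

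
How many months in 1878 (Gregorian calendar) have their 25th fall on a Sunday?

Check the 25th of each month of 1878: Jan 25: Fri, Feb 25: Mon, Mar 25: Mon, Apr 25: Thu, May 25: Sat, Jun 25: Tue, Jul 25: Thu, Aug 25: Sun, Sep 25: Wed, Oct 25: Fri, Nov 25: Mon, Dec 25: Wed.
Sunday occurs in August — 1 month.

1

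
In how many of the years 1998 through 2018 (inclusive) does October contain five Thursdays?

8

October has 31 days; it has five Thursdays when Thursday falls among the first (month-length − 28) days — i.e. when October 1 is one of Thursday/Wednesday/Tuesday.
October 1 by year: 1998:Thu✓ 1999:Fri 2000:Sun 2001:Mon 2002:Tue✓ 2003:Wed✓ 2004:Fri 2005:Sat 2006:Sun 2007:Mon 2008:Wed✓ 2009:Thu✓ 2010:Fri 2011:Sat 2012:Mon 2013:Tue✓ 2014:Wed✓ 2015:Thu✓ 2016:Sat 2017:Sun 2018:Mon
Years with five Thursdays: 1998, 2002, 2003, 2008, 2009, 2013, 2014, 2015 → 8.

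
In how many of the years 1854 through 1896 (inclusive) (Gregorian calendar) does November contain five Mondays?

12

November has 30 days; it has five Mondays when Monday falls among the first (month-length − 28) days — i.e. when November 1 is one of Monday/Sunday.
November 1 by year: 1854:Wed 1855:Thu 1856:Sat 1857:Sun✓ 1858:Mon✓ 1859:Tue 1860:Thu 1861:Fri 1862:Sat 1863:Sun✓ 1864:Tue 1865:Wed 1866:Thu 1867:Fri 1868:Sun✓ …(13 more)… 1882:Wed 1883:Thu 1884:Sat 1885:Sun✓ 1886:Mon✓ 1887:Tue 1888:Thu 1889:Fri 1890:Sat 1891:Sun✓ 1892:Tue 1893:Wed 1894:Thu 1895:Fri 1896:Sun✓
Years with five Mondays: 1857, 1858, 1863, 1868, 1869, 1874, 1875, 1880, 1885, 1886, 1891, 1896 → 12.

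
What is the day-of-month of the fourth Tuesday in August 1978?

22

August 1, 1978 is a Tuesday, so the first Tuesday is the 1st.
The fourth Tuesday is 1 + 21 = 22.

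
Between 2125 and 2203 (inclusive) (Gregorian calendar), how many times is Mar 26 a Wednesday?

12

Track Mar 26's weekday year by year (advancing +1, or +2 across a Feb 29):
  2125: Mon  2126: Tue (+1)  2127: Wed (+1) ✓  2128: Fri (+2)  2129: Sat (+1)
  2130: Sun (+1)  2131: Mon (+1)  2132: Wed (+2) ✓  2133: Thu (+1)  2134: Fri (+1)
  2135: Sat (+1)  2136: Mon (+2)  2137: Tue (+1)  2138: Wed (+1) ✓  … (51 more years) …
  2190: Fri (+1)  2191: Sat (+1)  2192: Mon (+2)  2193: Tue (+1)  2194: Wed (+1) ✓
  2195: Thu (+1)  2196: Sat (+2)  2197: Sun (+1)  2198: Mon (+1)  2199: Tue (+1)
  2200: Wed (+1) ✓  2201: Thu (+1)  2202: Fri (+1)  2203: Sat (+1)
Wednesday years: 2127, 2132, 2138, 2149, 2155, 2160, 2166, 2177, 2183, 2188, 2194, 2200 — 12 in total.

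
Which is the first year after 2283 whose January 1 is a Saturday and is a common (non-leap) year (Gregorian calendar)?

Jan 1 advances by 2 weekdays after a leap year and by 1 after a common year.
2283: Jan 1 is Monday.
2284: Tuesday (leap)
2285: Thursday
2286: Friday
2287: Saturday
2287 begins on a Saturday and is a common year.

2287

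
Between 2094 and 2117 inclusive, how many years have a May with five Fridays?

10

May has 31 days; it has five Fridays when Friday falls among the first (month-length − 28) days — i.e. when May 1 is one of Friday/Thursday/Wednesday.
May 1 by year: 2094:Sat 2095:Sun 2096:Tue 2097:Wed✓ 2098:Thu✓ 2099:Fri✓ 2100:Sat 2101:Sun 2102:Mon 2103:Tue 2104:Thu✓ 2105:Fri✓ 2106:Sat 2107:Sun 2108:Tue 2109:Wed✓ 2110:Thu✓ 2111:Fri✓ 2112:Sun 2113:Mon 2114:Tue 2115:Wed✓ 2116:Fri✓ 2117:Sat
Years with five Fridays: 2097, 2098, 2099, 2104, 2105, 2109, 2110, 2111, 2115, 2116 → 10.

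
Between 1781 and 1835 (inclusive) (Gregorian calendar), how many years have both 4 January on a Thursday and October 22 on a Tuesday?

1

Check each year's weekday for 4 January and October 22:
  1781: Thu/Mon  1782: Fri/Tue  1783: Sat/Wed  1784: Sun/Fri  1785: Tue/Sat  1786: Wed/Sun  1787: Thu/Mon  1788: Fri/Wed  1789: Sun/Thu  1790: Mon/Fri  1791: Tue/Sat  1792: Wed/Mon  1793: Fri/Tue  1794: Sat/Wed  …(27 more)…  1822: Fri/Tue  1823: Sat/Wed  1824: Sun/Fri  1825: Tue/Sat  1826: Wed/Sun  1827: Thu/Mon  1828: Fri/Wed  1829: Sun/Thu  1830: Mon/Fri  1831: Tue/Sat  1832: Wed/Mon  1833: Fri/Tue  1834: Sat/Wed  1835: Sun/Thu
Both conditions hold in: 1816 — 1.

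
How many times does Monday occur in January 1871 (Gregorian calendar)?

5

January 1871 has 31 days and begins on Sunday.
The first Monday is January 2.
Mondays fall on 2, 9, 16, 23, 30 — that's 5.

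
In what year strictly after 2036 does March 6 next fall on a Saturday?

From one year to the next, a fixed date's weekday advances by 1, or by 2 when a Feb 29 lies between the two dates.
2036: March 6 is Thursday.
2037: Friday (+1)
2038: Saturday (+1)
March 6 falls on a Saturday in 2038.

2038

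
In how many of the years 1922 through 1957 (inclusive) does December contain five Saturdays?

16

December has 31 days; it has five Saturdays when Saturday falls among the first (month-length − 28) days — i.e. when December 1 is one of Saturday/Friday/Thursday.
December 1 by year: 1922:Fri✓ 1923:Sat✓ 1924:Mon 1925:Tue 1926:Wed 1927:Thu✓ 1928:Sat✓ 1929:Sun 1930:Mon 1931:Tue 1932:Thu✓ 1933:Fri✓ 1934:Sat✓ 1935:Sun 1936:Tue …(6 more)… 1943:Wed 1944:Fri✓ 1945:Sat✓ 1946:Sun 1947:Mon 1948:Wed 1949:Thu✓ 1950:Fri✓ 1951:Sat✓ 1952:Mon 1953:Tue 1954:Wed 1955:Thu✓ 1956:Sat✓ 1957:Sun
Years with five Saturdays: 1922, 1923, 1927, 1928, 1932, 1933, 1934, 1938, 1939, 1944, 1945, 1949, 1950, 1951, 1955, 1956 → 16.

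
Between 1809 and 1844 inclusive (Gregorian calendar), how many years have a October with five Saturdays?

15

October has 31 days; it has five Saturdays when Saturday falls among the first (month-length − 28) days — i.e. when October 1 is one of Saturday/Friday/Thursday.
October 1 by year: 1809:Sun 1810:Mon 1811:Tue 1812:Thu✓ 1813:Fri✓ 1814:Sat✓ 1815:Sun 1816:Tue 1817:Wed 1818:Thu✓ 1819:Fri✓ 1820:Sun 1821:Mon 1822:Tue 1823:Wed …(6 more)… 1830:Fri✓ 1831:Sat✓ 1832:Mon 1833:Tue 1834:Wed 1835:Thu✓ 1836:Sat✓ 1837:Sun 1838:Mon 1839:Tue 1840:Thu✓ 1841:Fri✓ 1842:Sat✓ 1843:Sun 1844:Tue
Years with five Saturdays: 1812, 1813, 1814, 1818, 1819, 1824, 1825, 1829, 1830, 1831, 1835, 1836, 1840, 1841, 1842 → 15.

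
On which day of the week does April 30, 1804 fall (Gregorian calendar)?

January 1, 1804 is a Sunday.
April 30 is day 121 of the year, i.e. 120 days after Jan 1.
120 mod 7 = 1, so advance 1 weekday from Sunday: Monday.

Monday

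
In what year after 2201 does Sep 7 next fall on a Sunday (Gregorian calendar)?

2206

From one year to the next, a fixed date's weekday advances by 1, or by 2 when a Feb 29 lies between the two dates.
2201: September 7 is Monday.
2202: Tuesday (+1)
2203: Wednesday (+1)
2204: Friday (+2)
2205: Saturday (+1)
2206: Sunday (+1)
Sep 7 falls on a Sunday in 2206.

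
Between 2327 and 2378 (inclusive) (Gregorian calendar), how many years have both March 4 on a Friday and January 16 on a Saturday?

Check each year's weekday for March 4 and January 16:
  2327: Fri/Sun  2328: Sun/Mon  2329: Mon/Wed  2330: Tue/Thu  2331: Wed/Fri  2332: Fri/Sat ✓  2333: Sat/Mon  2334: Sun/Tue  2335: Mon/Wed  2336: Wed/Thu  2337: Thu/Sat  2338: Fri/Sun  2339: Sat/Mon  2340: Mon/Tue  …(24 more)…  2365: Thu/Sat  2366: Fri/Sun  2367: Sat/Mon  2368: Mon/Tue  2369: Tue/Thu  2370: Wed/Fri  2371: Thu/Sat  2372: Sat/Sun  2373: Sun/Tue  2374: Mon/Wed  2375: Tue/Thu  2376: Thu/Fri  2377: Fri/Sun  2378: Sat/Mon
Both conditions hold in: 2332, 2360 — 2.

2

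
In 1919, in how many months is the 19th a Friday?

Check the 19th of each month of 1919: Jan 19: Sun, Feb 19: Wed, Mar 19: Wed, Apr 19: Sat, May 19: Mon, Jun 19: Thu, Jul 19: Sat, Aug 19: Tue, Sep 19: Fri, Oct 19: Sun, Nov 19: Wed, Dec 19: Fri.
Friday occurs in September, December — 2 months.

2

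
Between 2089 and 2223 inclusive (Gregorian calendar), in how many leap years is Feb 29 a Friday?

5

Leap years in 2089–2223: 31 of them.
Feb 29 weekday advances by 5 (mod 7) from one leap year to the next four years later (or differs when a century non-leap intervenes).
Leap-day weekdays: 2092:Fri✓ 2096:Wed 2104:Fri✓ 2108:Wed 2112:Mon 2116:Sat 2120:Thu 2124:Tue 2128:Sun 2132:Fri✓ 2136:Wed 2140:Mon 2144:Sat …(5 more)… 2168:Mon 2172:Sat 2176:Thu 2180:Tue 2184:Sun 2188:Fri✓ 2192:Wed 2196:Mon 2204:Wed 2208:Mon 2212:Sat 2216:Thu 2220:Tue
Friday: 2092, 2104, 2132, 2160, 2188 → 5.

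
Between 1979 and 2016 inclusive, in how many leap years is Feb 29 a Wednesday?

Leap years in 1979–2016: 10 of them.
Feb 29 weekday advances by 5 (mod 7) from one leap year to the next four years later (or differs when a century non-leap intervenes).
Leap-day weekdays: 1980:Fri 1984:Wed✓ 1988:Mon 1992:Sat 1996:Thu 2000:Tue 2004:Sun 2008:Fri 2012:Wed✓ 2016:Mon
Wednesday: 1984, 2012 → 2.

2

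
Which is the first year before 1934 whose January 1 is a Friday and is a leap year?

1932

Jan 1 advances by 2 weekdays after a leap year and by 1 after a common year.
1934: Jan 1 is Monday.
1933: Sunday
1932: Friday (leap)
1932 begins on a Friday and is a leap year.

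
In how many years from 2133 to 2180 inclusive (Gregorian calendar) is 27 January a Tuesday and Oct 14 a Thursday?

Check each year's weekday for 27 January and Oct 14:
  2133: Tue/Wed  2134: Wed/Thu  2135: Thu/Fri  2136: Fri/Sun  2137: Sun/Mon  2138: Mon/Tue  2139: Tue/Wed  2140: Wed/Fri  2141: Fri/Sat  2142: Sat/Sun  2143: Sun/Mon  2144: Mon/Wed  2145: Wed/Thu  2146: Thu/Fri  …(20 more)…  2167: Tue/Wed  2168: Wed/Fri  2169: Fri/Sat  2170: Sat/Sun  2171: Sun/Mon  2172: Mon/Wed  2173: Wed/Thu  2174: Thu/Fri  2175: Fri/Sat  2176: Sat/Mon  2177: Mon/Tue  2178: Tue/Wed  2179: Wed/Thu  2180: Thu/Sat
Both conditions hold in: 2156 — 1.

1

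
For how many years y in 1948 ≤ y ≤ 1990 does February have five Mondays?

2

February has 28 days (29 in leap years); it has five Mondays when Monday falls among the first (month-length − 28) days — i.e. when February 1 is Monday in a leap year (never in a common year).
February 1 by year: 1948:Sun 1949:Tue 1950:Wed 1951:Thu 1952:Fri 1953:Sun 1954:Mon 1955:Tue 1956:Wed 1957:Fri 1958:Sat 1959:Sun 1960:Mon✓ 1961:Wed 1962:Thu …(13 more)… 1976:Sun 1977:Tue 1978:Wed 1979:Thu 1980:Fri 1981:Sun 1982:Mon 1983:Tue 1984:Wed 1985:Fri 1986:Sat 1987:Sun 1988:Mon✓ 1989:Wed 1990:Thu
Years with five Mondays: 1960, 1988 → 2.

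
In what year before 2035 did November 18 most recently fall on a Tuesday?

From one year to the next, a fixed date's weekday advances by 1, or by 2 when a Feb 29 lies between the two dates.
2035: November 18 is Sunday.
2034: Saturday (−1)
2033: Friday (−1)
2032: Thursday (−1)
2031: Tuesday (−2)
November 18 falls on a Tuesday in 2031.

2031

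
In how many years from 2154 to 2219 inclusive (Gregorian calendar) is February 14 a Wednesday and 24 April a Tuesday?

6

Check each year's weekday for February 14 and 24 April:
  2154: Thu/Wed  2155: Fri/Thu  2156: Sat/Sat  2157: Mon/Sun  2158: Tue/Mon  2159: Wed/Tue ✓  2160: Thu/Thu  2161: Sat/Fri  2162: Sun/Sat  2163: Mon/Sun  2164: Tue/Tue  2165: Thu/Wed  2166: Fri/Thu  2167: Sat/Fri  …(38 more)…  2206: Fri/Thu  2207: Sat/Fri  2208: Sun/Sun  2209: Tue/Mon  2210: Wed/Tue ✓  2211: Thu/Wed  2212: Fri/Fri  2213: Sun/Sat  2214: Mon/Sun  2215: Tue/Mon  2216: Wed/Wed  2217: Fri/Thu  2218: Sat/Fri  2219: Sun/Sat
Both conditions hold in: 2159, 2170, 2181, 2187, 2198, 2210 — 6.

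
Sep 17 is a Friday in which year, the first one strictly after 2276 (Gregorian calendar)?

From one year to the next, a fixed date's weekday advances by 1, or by 2 when a Feb 29 lies between the two dates.
2276: September 17 is Sunday.
2277: Monday (+1)
2278: Tuesday (+1)
2279: Wednesday (+1)
2280: Friday (+2)
Sep 17 falls on a Friday in 2280.

2280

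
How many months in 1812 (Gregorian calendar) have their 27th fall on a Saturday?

Check the 27th of each month of 1812: Jan 27: Mon, Feb 27: Thu, Mar 27: Fri, Apr 27: Mon, May 27: Wed, Jun 27: Sat, Jul 27: Mon, Aug 27: Thu, Sep 27: Sun, Oct 27: Tue, Nov 27: Fri, Dec 27: Sun.
Saturday occurs in June — 1 month.

1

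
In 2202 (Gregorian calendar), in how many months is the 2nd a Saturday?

2

Check the 2nd of each month of 2202: Jan 2: Sat, Feb 2: Tue, Mar 2: Tue, Apr 2: Fri, May 2: Sun, Jun 2: Wed, Jul 2: Fri, Aug 2: Mon, Sep 2: Thu, Oct 2: Sat, Nov 2: Tue, Dec 2: Thu.
Saturday occurs in January, October — 2 months.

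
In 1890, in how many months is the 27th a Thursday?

3

Check the 27th of each month of 1890: Jan 27: Mon, Feb 27: Thu, Mar 27: Thu, Apr 27: Sun, May 27: Tue, Jun 27: Fri, Jul 27: Sun, Aug 27: Wed, Sep 27: Sat, Oct 27: Mon, Nov 27: Thu, Dec 27: Sat.
Thursday occurs in February, March, November — 3 months.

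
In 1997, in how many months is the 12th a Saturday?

Check the 12th of each month of 1997: Jan 12: Sun, Feb 12: Wed, Mar 12: Wed, Apr 12: Sat, May 12: Mon, Jun 12: Thu, Jul 12: Sat, Aug 12: Tue, Sep 12: Fri, Oct 12: Sun, Nov 12: Wed, Dec 12: Fri.
Saturday occurs in April, July — 2 months.

2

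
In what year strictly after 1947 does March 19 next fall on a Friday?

1948

From one year to the next, a fixed date's weekday advances by 1, or by 2 when a Feb 29 lies between the two dates.
1947: March 19 is Wednesday.
1948: Friday (+2)
March 19 falls on a Friday in 1948.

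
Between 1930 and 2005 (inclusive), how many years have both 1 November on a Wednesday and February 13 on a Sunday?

Check each year's weekday for 1 November and February 13:
  1930: Sat/Thu  1931: Sun/Fri  1932: Tue/Sat  1933: Wed/Mon  1934: Thu/Tue  1935: Fri/Wed  1936: Sun/Thu  1937: Mon/Sat  1938: Tue/Sun  1939: Wed/Mon  1940: Fri/Tue  1941: Sat/Thu  1942: Sun/Fri  1943: Mon/Sat  …(48 more)…  1992: Sun/Thu  1993: Mon/Sat  1994: Tue/Sun  1995: Wed/Mon  1996: Fri/Tue  1997: Sat/Thu  1998: Sun/Fri  1999: Mon/Sat  2000: Wed/Sun ✓  2001: Thu/Tue  2002: Fri/Wed  2003: Sat/Thu  2004: Mon/Fri  2005: Tue/Sun
Both conditions hold in: 1944, 1972, 2000 — 3.

3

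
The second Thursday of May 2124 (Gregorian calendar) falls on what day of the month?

11

May 1, 2124 is a Monday, so the first Thursday is the 4th.
The second Thursday is 4 + 7 = 11.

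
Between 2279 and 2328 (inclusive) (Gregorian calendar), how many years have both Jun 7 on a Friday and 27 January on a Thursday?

Check each year's weekday for Jun 7 and 27 January:
  2279: Sat/Mon  2280: Mon/Tue  2281: Tue/Thu  2282: Wed/Fri  2283: Thu/Sat  2284: Sat/Sun  2285: Sun/Tue  2286: Mon/Wed  2287: Tue/Thu  2288: Thu/Fri  2289: Fri/Sun  2290: Sat/Mon  2291: Sun/Tue  2292: Tue/Wed  …(22 more)…  2315: Mon/Wed  2316: Wed/Thu  2317: Thu/Sat  2318: Fri/Sun  2319: Sat/Mon  2320: Mon/Tue  2321: Tue/Thu  2322: Wed/Fri  2323: Thu/Sat  2324: Sat/Sun  2325: Sun/Tue  2326: Mon/Wed  2327: Tue/Thu  2328: Thu/Fri
Both conditions hold in: no year — 0.

0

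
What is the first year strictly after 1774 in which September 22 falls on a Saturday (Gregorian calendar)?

1781

From one year to the next, a fixed date's weekday advances by 1, or by 2 when a Feb 29 lies between the two dates.
1774: September 22 is Thursday.
1775: Friday (+1)
1776: Sunday (+2)
1777: Monday (+1)
1778: Tuesday (+1)
1779: Wednesday (+1)
1780: Friday (+2)
1781: Saturday (+1)
September 22 falls on a Saturday in 1781.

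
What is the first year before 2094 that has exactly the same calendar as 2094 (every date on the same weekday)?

2083

Two years share a calendar iff Jan 1 falls on the same weekday and both are leap or both are common. 2094: Jan 1 is Friday, common year.
2093: Jan 1 Thursday, common
2092: Jan 1 Tuesday, leap
2091: Jan 1 Monday, common
2090: Jan 1 Sunday, common
2089: Jan 1 Saturday, common
2088: Jan 1 Thursday, leap
2087: Jan 1 Wednesday, common
2086: Jan 1 Tuesday, common
2085: Jan 1 Monday, common
2084: Jan 1 Saturday, leap
2083: Jan 1 Friday, common
2083 matches on both conditions.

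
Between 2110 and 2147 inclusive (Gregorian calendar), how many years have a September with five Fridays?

September has 30 days; it has five Fridays when Friday falls among the first (month-length − 28) days — i.e. when September 1 is one of Friday/Thursday.
September 1 by year: 2110:Mon 2111:Tue 2112:Thu✓ 2113:Fri✓ 2114:Sat 2115:Sun 2116:Tue 2117:Wed 2118:Thu✓ 2119:Fri✓ 2120:Sun 2121:Mon 2122:Tue 2123:Wed 2124:Fri✓ …(8 more)… 2133:Tue 2134:Wed 2135:Thu✓ 2136:Sat 2137:Sun 2138:Mon 2139:Tue 2140:Thu✓ 2141:Fri✓ 2142:Sat 2143:Sun 2144:Tue 2145:Wed 2146:Thu✓ 2147:Fri✓
Years with five Fridays: 2112, 2113, 2118, 2119, 2124, 2129, 2130, 2135, 2140, 2141, 2146, 2147 → 12.

12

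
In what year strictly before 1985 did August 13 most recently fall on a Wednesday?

1980

From one year to the next, a fixed date's weekday advances by 1, or by 2 when a Feb 29 lies between the two dates.
1985: August 13 is Tuesday.
1984: Monday (−1)
1983: Saturday (−2)
1982: Friday (−1)
1981: Thursday (−1)
1980: Wednesday (−1)
August 13 falls on a Wednesday in 1980.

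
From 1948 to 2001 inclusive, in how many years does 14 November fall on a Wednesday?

Track 14 November's weekday year by year (advancing +1, or +2 across a Feb 29):
  1948: Sun  1949: Mon (+1)  1950: Tue (+1)  1951: Wed (+1) ✓  1952: Fri (+2)
  1953: Sat (+1)  1954: Sun (+1)  1955: Mon (+1)  1956: Wed (+2) ✓  1957: Thu (+1)
  1958: Fri (+1)  1959: Sat (+1)  1960: Mon (+2)  1961: Tue (+1)  … (26 more years) …
  1988: Mon (+2)  1989: Tue (+1)  1990: Wed (+1) ✓  1991: Thu (+1)  1992: Sat (+2)
  1993: Sun (+1)  1994: Mon (+1)  1995: Tue (+1)  1996: Thu (+2)  1997: Fri (+1)
  1998: Sat (+1)  1999: Sun (+1)  2000: Tue (+2)  2001: Wed (+1) ✓
Wednesday years: 1951, 1956, 1962, 1973, 1979, 1984, 1990, 2001 — 8 in total.

8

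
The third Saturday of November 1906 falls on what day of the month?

17

November 1, 1906 is a Thursday, so the first Saturday is the 3rd.
The third Saturday is 3 + 14 = 17.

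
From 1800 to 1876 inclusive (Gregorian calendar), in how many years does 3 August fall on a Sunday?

11

Track 3 August's weekday year by year (advancing +1, or +2 across a Feb 29):
  1800: Sun ✓  1801: Mon (+1)  1802: Tue (+1)  1803: Wed (+1)  1804: Fri (+2)
  1805: Sat (+1)  1806: Sun (+1) ✓  1807: Mon (+1)  1808: Wed (+2)  1809: Thu (+1)
  1810: Fri (+1)  1811: Sat (+1)  1812: Mon (+2)  1813: Tue (+1)  … (49 more years) …
  1863: Mon (+1)  1864: Wed (+2)  1865: Thu (+1)  1866: Fri (+1)  1867: Sat (+1)
  1868: Mon (+2)  1869: Tue (+1)  1870: Wed (+1)  1871: Thu (+1)  1872: Sat (+2)
  1873: Sun (+1) ✓  1874: Mon (+1)  1875: Tue (+1)  1876: Thu (+2)
Sunday years: 1800, 1806, 1817, 1823, 1828, 1834, 1845, 1851, 1856, 1862, 1873 — 11 in total.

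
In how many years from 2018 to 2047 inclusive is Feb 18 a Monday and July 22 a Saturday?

Check each year's weekday for Feb 18 and July 22:
  2018: Sun/Sun  2019: Mon/Mon  2020: Tue/Wed  2021: Thu/Thu  2022: Fri/Fri  2023: Sat/Sat  2024: Sun/Mon  2025: Tue/Tue  2026: Wed/Wed  2027: Thu/Thu  2028: Fri/Sat  2029: Sun/Sun  2030: Mon/Mon  2031: Tue/Tue  2032: Wed/Thu  2033: Fri/Fri  2034: Sat/Sat  2035: Sun/Sun  2036: Mon/Tue  2037: Wed/Wed  2038: Thu/Thu  2039: Fri/Fri  2040: Sat/Sun  2041: Mon/Mon  2042: Tue/Tue  2043: Wed/Wed  2044: Thu/Fri  2045: Sat/Sat  2046: Sun/Sun  2047: Mon/Mon
Both conditions hold in: no year — 0.

0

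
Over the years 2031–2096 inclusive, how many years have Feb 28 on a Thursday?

Track Feb 28's weekday year by year (advancing +1, or +2 across a Feb 29):
  2031: Fri  2032: Sat (+1)  2033: Mon (+2)  2034: Tue (+1)  2035: Wed (+1)
  2036: Thu (+1) ✓  2037: Sat (+2)  2038: Sun (+1)  2039: Mon (+1)  2040: Tue (+1)
  2041: Thu (+2) ✓  2042: Fri (+1)  2043: Sat (+1)  2044: Sun (+1)  … (38 more years) …
  2083: Sun (+1)  2084: Mon (+1)  2085: Wed (+2)  2086: Thu (+1) ✓  2087: Fri (+1)
  2088: Sat (+1)  2089: Mon (+2)  2090: Tue (+1)  2091: Wed (+1)  2092: Thu (+1) ✓
  2093: Sat (+2)  2094: Sun (+1)  2095: Mon (+1)  2096: Tue (+1)
Thursday years: 2036, 2041, 2047, 2058, 2064, 2069, 2075, 2086, 2092 — 9 in total.

9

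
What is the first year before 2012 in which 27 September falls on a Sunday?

2009

From one year to the next, a fixed date's weekday advances by 1, or by 2 when a Feb 29 lies between the two dates.
2012: September 27 is Thursday.
2011: Tuesday (−2)
2010: Monday (−1)
2009: Sunday (−1)
27 September falls on a Sunday in 2009.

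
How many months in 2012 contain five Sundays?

A month of length L has five Sundays iff its first Sunday is on day ≤ L−28 (so day 1–3 in a 31-day month, 1–2 in a 30-day month, day 1 in a leap February).
Checking each month of 2012: Jan starts Sun (31d) ✓; Feb starts Wed (29d); Mar starts Thu (31d); Apr starts Sun (30d) ✓; May starts Tue (31d); Jun starts Fri (30d); Jul starts Sun (31d) ✓; Aug starts Wed (31d); Sep starts Sat (30d) ✓; Oct starts Mon (31d); Nov starts Thu (30d); Dec starts Sat (31d) ✓.
Five-Sunday months: January, April, July, September, December → 5.

5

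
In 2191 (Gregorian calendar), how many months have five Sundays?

4

A month of length L has five Sundays iff its first Sunday is on day ≤ L−28 (so day 1–3 in a 31-day month, 1–2 in a 30-day month, day 1 in a leap February).
Checking each month of 2191: Jan starts Sat (31d) ✓; Feb starts Tue (28d); Mar starts Tue (31d); Apr starts Fri (30d); May starts Sun (31d) ✓; Jun starts Wed (30d); Jul starts Fri (31d) ✓; Aug starts Mon (31d); Sep starts Thu (30d); Oct starts Sat (31d) ✓; Nov starts Tue (30d); Dec starts Thu (31d).
Five-Sunday months: January, May, July, October → 4.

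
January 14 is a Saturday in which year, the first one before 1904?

From one year to the next, a fixed date's weekday advances by 1, or by 2 when a Feb 29 lies between the two dates.
1904: January 14 is Thursday.
1903: Wednesday (−1)
1902: Tuesday (−1)
1901: Monday (−1)
1900: Sunday (−1)
1899: Saturday (−1)
January 14 falls on a Saturday in 1899.

1899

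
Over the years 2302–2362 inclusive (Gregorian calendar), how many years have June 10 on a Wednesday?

9

Track June 10's weekday year by year (advancing +1, or +2 across a Feb 29):
  2302: Tue  2303: Wed (+1) ✓  2304: Fri (+2)  2305: Sat (+1)  2306: Sun (+1)
  2307: Mon (+1)  2308: Wed (+2) ✓  2309: Thu (+1)  2310: Fri (+1)  2311: Sat (+1)
  2312: Mon (+2)  2313: Tue (+1)  2314: Wed (+1) ✓  2315: Thu (+1)  … (33 more years) …
  2349: Fri (+1)  2350: Sat (+1)  2351: Sun (+1)  2352: Tue (+2)  2353: Wed (+1) ✓
  2354: Thu (+1)  2355: Fri (+1)  2356: Sun (+2)  2357: Mon (+1)  2358: Tue (+1)
  2359: Wed (+1) ✓  2360: Fri (+2)  2361: Sat (+1)  2362: Sun (+1)
Wednesday years: 2303, 2308, 2314, 2325, 2331, 2336, 2342, 2353, 2359 — 9 in total.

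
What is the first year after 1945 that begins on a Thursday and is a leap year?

1948

Jan 1 advances by 2 weekdays after a leap year and by 1 after a common year.
1945: Jan 1 is Monday.
1946: Tuesday
1947: Wednesday
1948: Thursday (leap)
1948 begins on a Thursday and is a leap year.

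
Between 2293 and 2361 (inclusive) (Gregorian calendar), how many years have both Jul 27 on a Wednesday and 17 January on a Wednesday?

Check each year's weekday for Jul 27 and 17 January:
  2293: Thu/Tue  2294: Fri/Wed  2295: Sat/Thu  2296: Mon/Fri  2297: Tue/Sun  2298: Wed/Mon  2299: Thu/Tue  2300: Fri/Wed  2301: Sat/Thu  2302: Sun/Fri  2303: Mon/Sat  2304: Wed/Sun  2305: Thu/Tue  2306: Fri/Wed  …(41 more)…  2348: Tue/Sat  2349: Wed/Mon  2350: Thu/Tue  2351: Fri/Wed  2352: Sun/Thu  2353: Mon/Sat  2354: Tue/Sun  2355: Wed/Mon  2356: Fri/Tue  2357: Sat/Thu  2358: Sun/Fri  2359: Mon/Sat  2360: Wed/Sun  2361: Thu/Tue
Both conditions hold in: no year — 0.

0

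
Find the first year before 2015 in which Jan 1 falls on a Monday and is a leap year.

Jan 1 advances by 2 weekdays after a leap year and by 1 after a common year.
2015: Jan 1 is Thursday.
2014: Wednesday
2013: Tuesday
2012: Sunday (leap)
2011: Saturday
2010: Friday
2009: Thursday
2008: Tuesday (leap)
2007: Monday
2006: Sunday
2005: Saturday
2004: Thursday (leap)
2003: Wednesday
2002: Tuesday
2001: Monday
2000: Saturday (leap)
1999: Friday
1998: Thursday
1997: Wednesday
1996: Monday (leap)
1996 begins on a Monday and is a leap year.

1996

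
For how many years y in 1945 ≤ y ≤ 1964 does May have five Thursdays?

May has 31 days; it has five Thursdays when Thursday falls among the first (month-length − 28) days — i.e. when May 1 is one of Thursday/Wednesday/Tuesday.
May 1 by year: 1945:Tue✓ 1946:Wed✓ 1947:Thu✓ 1948:Sat 1949:Sun 1950:Mon 1951:Tue✓ 1952:Thu✓ 1953:Fri 1954:Sat 1955:Sun 1956:Tue✓ 1957:Wed✓ 1958:Thu✓ 1959:Fri 1960:Sun 1961:Mon 1962:Tue✓ 1963:Wed✓ 1964:Fri
Years with five Thursdays: 1945, 1946, 1947, 1951, 1952, 1956, 1957, 1958, 1962, 1963 → 10.

10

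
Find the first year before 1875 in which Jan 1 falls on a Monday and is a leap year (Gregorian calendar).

1872

Jan 1 advances by 2 weekdays after a leap year and by 1 after a common year.
1875: Jan 1 is Friday.
1874: Thursday
1873: Wednesday
1872: Monday (leap)
1872 begins on a Monday and is a leap year.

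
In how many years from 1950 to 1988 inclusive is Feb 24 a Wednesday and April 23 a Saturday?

Check each year's weekday for Feb 24 and April 23:
  1950: Fri/Sun  1951: Sat/Mon  1952: Sun/Wed  1953: Tue/Thu  1954: Wed/Fri  1955: Thu/Sat  1956: Fri/Mon  1957: Sun/Tue  1958: Mon/Wed  1959: Tue/Thu  1960: Wed/Sat ✓  1961: Fri/Sun  1962: Sat/Mon  1963: Sun/Tue  …(11 more)…  1975: Mon/Wed  1976: Tue/Fri  1977: Thu/Sat  1978: Fri/Sun  1979: Sat/Mon  1980: Sun/Wed  1981: Tue/Thu  1982: Wed/Fri  1983: Thu/Sat  1984: Fri/Mon  1985: Sun/Tue  1986: Mon/Wed  1987: Tue/Thu  1988: Wed/Sat ✓
Both conditions hold in: 1960, 1988 — 2.

2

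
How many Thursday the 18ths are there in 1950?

Check the 18th of each month of 1950: Jan 18: Wed, Feb 18: Sat, Mar 18: Sat, Apr 18: Tue, May 18: Thu, Jun 18: Sun, Jul 18: Tue, Aug 18: Fri, Sep 18: Mon, Oct 18: Wed, Nov 18: Sat, Dec 18: Mon.
Thursday occurs in May — 1 month.

1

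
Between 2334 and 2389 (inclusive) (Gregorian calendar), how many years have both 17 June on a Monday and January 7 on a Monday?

Check each year's weekday for 17 June and January 7:
  2334: Sun/Sun  2335: Mon/Mon ✓  2336: Wed/Tue  2337: Thu/Thu  2338: Fri/Fri  2339: Sat/Sat  2340: Mon/Sun  2341: Tue/Tue  2342: Wed/Wed  2343: Thu/Thu  2344: Sat/Fri  2345: Sun/Sun  2346: Mon/Mon ✓  2347: Tue/Tue  …(28 more)…  2376: Thu/Wed  2377: Fri/Fri  2378: Sat/Sat  2379: Sun/Sun  2380: Tue/Mon  2381: Wed/Wed  2382: Thu/Thu  2383: Fri/Fri  2384: Sun/Sat  2385: Mon/Mon ✓  2386: Tue/Tue  2387: Wed/Wed  2388: Fri/Thu  2389: Sat/Sat
Both conditions hold in: 2335, 2346, 2357, 2363, 2374, 2385 — 6.

6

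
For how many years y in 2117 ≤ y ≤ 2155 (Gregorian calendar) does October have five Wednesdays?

17

October has 31 days; it has five Wednesdays when Wednesday falls among the first (month-length − 28) days — i.e. when October 1 is one of Wednesday/Tuesday/Monday.
October 1 by year: 2117:Fri 2118:Sat 2119:Sun 2120:Tue✓ 2121:Wed✓ 2122:Thu 2123:Fri 2124:Sun 2125:Mon✓ 2126:Tue✓ 2127:Wed✓ 2128:Fri 2129:Sat 2130:Sun 2131:Mon✓ …(9 more)… 2141:Sun 2142:Mon✓ 2143:Tue✓ 2144:Thu 2145:Fri 2146:Sat 2147:Sun 2148:Tue✓ 2149:Wed✓ 2150:Thu 2151:Fri 2152:Sun 2153:Mon✓ 2154:Tue✓ 2155:Wed✓
Years with five Wednesdays: 2120, 2121, 2125, 2126, 2127, 2131, 2132, 2136, 2137, 2138, 2142, 2143, 2148, 2149, 2153, 2154, 2155 → 17.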